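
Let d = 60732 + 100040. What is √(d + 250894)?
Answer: √411666 ≈ 641.61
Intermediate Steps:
d = 160772
√(d + 250894) = √(160772 + 250894) = √411666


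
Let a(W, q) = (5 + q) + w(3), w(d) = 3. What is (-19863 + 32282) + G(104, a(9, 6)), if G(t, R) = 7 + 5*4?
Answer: 12446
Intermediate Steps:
a(W, q) = 8 + q (a(W, q) = (5 + q) + 3 = 8 + q)
G(t, R) = 27 (G(t, R) = 7 + 20 = 27)
(-19863 + 32282) + G(104, a(9, 6)) = (-19863 + 32282) + 27 = 12419 + 27 = 12446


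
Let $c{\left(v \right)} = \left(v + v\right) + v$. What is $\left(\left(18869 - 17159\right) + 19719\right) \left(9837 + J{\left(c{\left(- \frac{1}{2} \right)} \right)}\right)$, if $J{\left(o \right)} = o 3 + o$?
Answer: $210668499$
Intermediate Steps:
$c{\left(v \right)} = 3 v$ ($c{\left(v \right)} = 2 v + v = 3 v$)
$J{\left(o \right)} = 4 o$ ($J{\left(o \right)} = 3 o + o = 4 o$)
$\left(\left(18869 - 17159\right) + 19719\right) \left(9837 + J{\left(c{\left(- \frac{1}{2} \right)} \right)}\right) = \left(\left(18869 - 17159\right) + 19719\right) \left(9837 + 4 \cdot 3 \left(- \frac{1}{2}\right)\right) = \left(\left(18869 - 17159\right) + 19719\right) \left(9837 + 4 \cdot 3 \left(\left(-1\right) \frac{1}{2}\right)\right) = \left(1710 + 19719\right) \left(9837 + 4 \cdot 3 \left(- \frac{1}{2}\right)\right) = 21429 \left(9837 + 4 \left(- \frac{3}{2}\right)\right) = 21429 \left(9837 - 6\right) = 21429 \cdot 9831 = 210668499$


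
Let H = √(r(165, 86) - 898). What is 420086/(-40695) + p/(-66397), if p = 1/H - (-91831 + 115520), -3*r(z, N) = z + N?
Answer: -26928426287/2702025915 + I*√8835/195539165 ≈ -9.966 + 4.807e-7*I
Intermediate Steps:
r(z, N) = -N/3 - z/3 (r(z, N) = -(z + N)/3 = -(N + z)/3 = -N/3 - z/3)
H = I*√8835/3 (H = √((-⅓*86 - ⅓*165) - 898) = √((-86/3 - 55) - 898) = √(-251/3 - 898) = √(-2945/3) = I*√8835/3 ≈ 31.332*I)
p = -23689 - I*√8835/2945 (p = 1/(I*√8835/3) - (-91831 + 115520) = -I*√8835/2945 - 1*23689 = -I*√8835/2945 - 23689 = -23689 - I*√8835/2945 ≈ -23689.0 - 0.031917*I)
420086/(-40695) + p/(-66397) = 420086/(-40695) + (-23689 - I*√8835/2945)/(-66397) = 420086*(-1/40695) + (-23689 - I*√8835/2945)*(-1/66397) = -420086/40695 + (23689/66397 + I*√8835/195539165) = -26928426287/2702025915 + I*√8835/195539165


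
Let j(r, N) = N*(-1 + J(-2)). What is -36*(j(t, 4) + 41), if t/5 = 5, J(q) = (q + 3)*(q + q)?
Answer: -756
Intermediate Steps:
J(q) = 2*q*(3 + q) (J(q) = (3 + q)*(2*q) = 2*q*(3 + q))
t = 25 (t = 5*5 = 25)
j(r, N) = -5*N (j(r, N) = N*(-1 + 2*(-2)*(3 - 2)) = N*(-1 + 2*(-2)*1) = N*(-1 - 4) = N*(-5) = -5*N)
-36*(j(t, 4) + 41) = -36*(-5*4 + 41) = -36*(-20 + 41) = -36*21 = -756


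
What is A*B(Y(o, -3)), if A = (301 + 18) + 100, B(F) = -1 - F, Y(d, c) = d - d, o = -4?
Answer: -419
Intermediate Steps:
Y(d, c) = 0
A = 419 (A = 319 + 100 = 419)
A*B(Y(o, -3)) = 419*(-1 - 1*0) = 419*(-1 + 0) = 419*(-1) = -419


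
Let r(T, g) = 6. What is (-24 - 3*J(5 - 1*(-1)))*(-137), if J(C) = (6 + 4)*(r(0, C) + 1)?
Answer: 32058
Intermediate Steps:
J(C) = 70 (J(C) = (6 + 4)*(6 + 1) = 10*7 = 70)
(-24 - 3*J(5 - 1*(-1)))*(-137) = (-24 - 3*70)*(-137) = (-24 - 210)*(-137) = -234*(-137) = 32058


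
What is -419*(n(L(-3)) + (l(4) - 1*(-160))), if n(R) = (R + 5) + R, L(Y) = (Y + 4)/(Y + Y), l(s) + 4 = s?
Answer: -206986/3 ≈ -68995.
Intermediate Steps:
l(s) = -4 + s
L(Y) = (4 + Y)/(2*Y) (L(Y) = (4 + Y)/((2*Y)) = (4 + Y)*(1/(2*Y)) = (4 + Y)/(2*Y))
n(R) = 5 + 2*R (n(R) = (5 + R) + R = 5 + 2*R)
-419*(n(L(-3)) + (l(4) - 1*(-160))) = -419*((5 + 2*((½)*(4 - 3)/(-3))) + ((-4 + 4) - 1*(-160))) = -419*((5 + 2*((½)*(-⅓)*1)) + (0 + 160)) = -419*((5 + 2*(-⅙)) + 160) = -419*((5 - ⅓) + 160) = -419*(14/3 + 160) = -419*494/3 = -206986/3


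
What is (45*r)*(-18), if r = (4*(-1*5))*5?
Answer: 81000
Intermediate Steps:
r = -100 (r = (4*(-5))*5 = -20*5 = -100)
(45*r)*(-18) = (45*(-100))*(-18) = -4500*(-18) = 81000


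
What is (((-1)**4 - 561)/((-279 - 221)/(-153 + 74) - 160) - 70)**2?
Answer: 1622317284/368449 ≈ 4403.1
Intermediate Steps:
(((-1)**4 - 561)/((-279 - 221)/(-153 + 74) - 160) - 70)**2 = ((1 - 561)/(-500/(-79) - 160) - 70)**2 = (-560/(-500*(-1/79) - 160) - 70)**2 = (-560/(500/79 - 160) - 70)**2 = (-560/(-12140/79) - 70)**2 = (-560*(-79/12140) - 70)**2 = (2212/607 - 70)**2 = (-40278/607)**2 = 1622317284/368449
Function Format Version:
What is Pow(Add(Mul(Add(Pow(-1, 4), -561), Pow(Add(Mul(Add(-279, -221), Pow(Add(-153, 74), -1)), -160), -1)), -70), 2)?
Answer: Rational(1622317284, 368449) ≈ 4403.1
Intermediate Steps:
Pow(Add(Mul(Add(Pow(-1, 4), -561), Pow(Add(Mul(Add(-279, -221), Pow(Add(-153, 74), -1)), -160), -1)), -70), 2) = Pow(Add(Mul(Add(1, -561), Pow(Add(Mul(-500, Pow(-79, -1)), -160), -1)), -70), 2) = Pow(Add(Mul(-560, Pow(Add(Mul(-500, Rational(-1, 79)), -160), -1)), -70), 2) = Pow(Add(Mul(-560, Pow(Add(Rational(500, 79), -160), -1)), -70), 2) = Pow(Add(Mul(-560, Pow(Rational(-12140, 79), -1)), -70), 2) = Pow(Add(Mul(-560, Rational(-79, 12140)), -70), 2) = Pow(Add(Rational(2212, 607), -70), 2) = Pow(Rational(-40278, 607), 2) = Rational(1622317284, 368449)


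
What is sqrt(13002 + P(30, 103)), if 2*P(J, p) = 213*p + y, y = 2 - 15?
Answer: sqrt(23965) ≈ 154.81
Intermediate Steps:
y = -13
P(J, p) = -13/2 + 213*p/2 (P(J, p) = (213*p - 13)/2 = (-13 + 213*p)/2 = -13/2 + 213*p/2)
sqrt(13002 + P(30, 103)) = sqrt(13002 + (-13/2 + (213/2)*103)) = sqrt(13002 + (-13/2 + 21939/2)) = sqrt(13002 + 10963) = sqrt(23965)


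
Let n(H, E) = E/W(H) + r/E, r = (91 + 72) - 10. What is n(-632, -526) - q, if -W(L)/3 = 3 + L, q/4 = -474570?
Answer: 1884160027973/992562 ≈ 1.8983e+6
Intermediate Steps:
q = -1898280 (q = 4*(-474570) = -1898280)
r = 153 (r = 163 - 10 = 153)
W(L) = -9 - 3*L (W(L) = -3*(3 + L) = -9 - 3*L)
n(H, E) = 153/E + E/(-9 - 3*H) (n(H, E) = E/(-9 - 3*H) + 153/E = 153/E + E/(-9 - 3*H))
n(-632, -526) - q = (⅓)*(1377 - 1*(-526)² + 459*(-632))/(-526*(3 - 632)) - 1*(-1898280) = (⅓)*(-1/526)*(1377 - 1*276676 - 290088)/(-629) + 1898280 = (⅓)*(-1/526)*(-1/629)*(1377 - 276676 - 290088) + 1898280 = (⅓)*(-1/526)*(-1/629)*(-565387) + 1898280 = -565387/992562 + 1898280 = 1884160027973/992562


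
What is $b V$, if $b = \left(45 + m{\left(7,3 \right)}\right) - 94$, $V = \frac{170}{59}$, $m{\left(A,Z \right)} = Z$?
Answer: $- \frac{7820}{59} \approx -132.54$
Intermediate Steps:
$V = \frac{170}{59}$ ($V = 170 \cdot \frac{1}{59} = \frac{170}{59} \approx 2.8814$)
$b = -46$ ($b = \left(45 + 3\right) - 94 = 48 - 94 = -46$)
$b V = \left(-46\right) \frac{170}{59} = - \frac{7820}{59}$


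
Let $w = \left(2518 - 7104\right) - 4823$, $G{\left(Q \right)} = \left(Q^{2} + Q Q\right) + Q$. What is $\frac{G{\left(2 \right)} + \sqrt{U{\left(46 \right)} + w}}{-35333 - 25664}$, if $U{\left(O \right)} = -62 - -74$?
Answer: $- \frac{10}{60997} - \frac{i \sqrt{9397}}{60997} \approx -0.00016394 - 0.0015892 i$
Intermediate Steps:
$U{\left(O \right)} = 12$ ($U{\left(O \right)} = -62 + 74 = 12$)
$G{\left(Q \right)} = Q + 2 Q^{2}$ ($G{\left(Q \right)} = \left(Q^{2} + Q^{2}\right) + Q = 2 Q^{2} + Q = Q + 2 Q^{2}$)
$w = -9409$ ($w = -4586 - 4823 = -9409$)
$\frac{G{\left(2 \right)} + \sqrt{U{\left(46 \right)} + w}}{-35333 - 25664} = \frac{2 \left(1 + 2 \cdot 2\right) + \sqrt{12 - 9409}}{-35333 - 25664} = \frac{2 \left(1 + 4\right) + \sqrt{-9397}}{-60997} = \left(2 \cdot 5 + i \sqrt{9397}\right) \left(- \frac{1}{60997}\right) = \left(10 + i \sqrt{9397}\right) \left(- \frac{1}{60997}\right) = - \frac{10}{60997} - \frac{i \sqrt{9397}}{60997}$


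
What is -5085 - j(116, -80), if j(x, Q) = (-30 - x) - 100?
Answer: -4839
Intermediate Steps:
j(x, Q) = -130 - x
-5085 - j(116, -80) = -5085 - (-130 - 1*116) = -5085 - (-130 - 116) = -5085 - 1*(-246) = -5085 + 246 = -4839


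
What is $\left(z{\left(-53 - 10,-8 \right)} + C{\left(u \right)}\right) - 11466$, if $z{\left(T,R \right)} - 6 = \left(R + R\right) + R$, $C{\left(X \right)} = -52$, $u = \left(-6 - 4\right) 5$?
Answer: $-11536$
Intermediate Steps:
$u = -50$ ($u = \left(-10\right) 5 = -50$)
$z{\left(T,R \right)} = 6 + 3 R$ ($z{\left(T,R \right)} = 6 + \left(\left(R + R\right) + R\right) = 6 + \left(2 R + R\right) = 6 + 3 R$)
$\left(z{\left(-53 - 10,-8 \right)} + C{\left(u \right)}\right) - 11466 = \left(\left(6 + 3 \left(-8\right)\right) - 52\right) - 11466 = \left(\left(6 - 24\right) - 52\right) - 11466 = \left(-18 - 52\right) - 11466 = -70 - 11466 = -11536$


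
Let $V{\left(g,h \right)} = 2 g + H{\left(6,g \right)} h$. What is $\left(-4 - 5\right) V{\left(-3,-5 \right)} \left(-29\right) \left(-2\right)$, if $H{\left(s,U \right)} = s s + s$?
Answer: $112752$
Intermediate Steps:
$H{\left(s,U \right)} = s + s^{2}$ ($H{\left(s,U \right)} = s^{2} + s = s + s^{2}$)
$V{\left(g,h \right)} = 2 g + 42 h$ ($V{\left(g,h \right)} = 2 g + 6 \left(1 + 6\right) h = 2 g + 6 \cdot 7 h = 2 g + 42 h$)
$\left(-4 - 5\right) V{\left(-3,-5 \right)} \left(-29\right) \left(-2\right) = \left(-4 - 5\right) \left(2 \left(-3\right) + 42 \left(-5\right)\right) \left(-29\right) \left(-2\right) = - 9 \left(-6 - 210\right) \left(-29\right) \left(-2\right) = \left(-9\right) \left(-216\right) \left(-29\right) \left(-2\right) = 1944 \left(-29\right) \left(-2\right) = \left(-56376\right) \left(-2\right) = 112752$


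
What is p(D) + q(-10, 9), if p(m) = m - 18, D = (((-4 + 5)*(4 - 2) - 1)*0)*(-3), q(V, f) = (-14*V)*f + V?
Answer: 1232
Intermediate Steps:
q(V, f) = V - 14*V*f (q(V, f) = -14*V*f + V = V - 14*V*f)
D = 0 (D = ((1*2 - 1)*0)*(-3) = ((2 - 1)*0)*(-3) = (1*0)*(-3) = 0*(-3) = 0)
p(m) = -18 + m
p(D) + q(-10, 9) = (-18 + 0) - 10*(1 - 14*9) = -18 - 10*(1 - 126) = -18 - 10*(-125) = -18 + 1250 = 1232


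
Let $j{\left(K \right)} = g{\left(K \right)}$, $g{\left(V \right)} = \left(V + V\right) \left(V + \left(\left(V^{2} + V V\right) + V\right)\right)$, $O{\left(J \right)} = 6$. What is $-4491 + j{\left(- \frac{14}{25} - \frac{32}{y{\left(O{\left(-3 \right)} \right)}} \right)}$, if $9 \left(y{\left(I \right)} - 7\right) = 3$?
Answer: $- \frac{101311357481}{20796875} \approx -4871.5$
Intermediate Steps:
$y{\left(I \right)} = \frac{22}{3}$ ($y{\left(I \right)} = 7 + \frac{1}{9} \cdot 3 = 7 + \frac{1}{3} = \frac{22}{3}$)
$g{\left(V \right)} = 2 V \left(2 V + 2 V^{2}\right)$ ($g{\left(V \right)} = 2 V \left(V + \left(\left(V^{2} + V^{2}\right) + V\right)\right) = 2 V \left(V + \left(2 V^{2} + V\right)\right) = 2 V \left(V + \left(V + 2 V^{2}\right)\right) = 2 V \left(2 V + 2 V^{2}\right)$)
$j{\left(K \right)} = 4 K^{2} \left(1 + K\right)$
$-4491 + j{\left(- \frac{14}{25} - \frac{32}{y{\left(O{\left(-3 \right)} \right)}} \right)} = -4491 + 4 \left(- \frac{14}{25} - \frac{32}{\frac{22}{3}}\right)^{2} \left(1 - \left(\frac{14}{25} + \frac{48}{11}\right)\right) = -4491 + 4 \left(\left(-14\right) \frac{1}{25} - \frac{48}{11}\right)^{2} \left(1 - \frac{1354}{275}\right) = -4491 + 4 \left(- \frac{14}{25} - \frac{48}{11}\right)^{2} \left(1 - \frac{1354}{275}\right) = -4491 + 4 \left(- \frac{1354}{275}\right)^{2} \left(1 - \frac{1354}{275}\right) = -4491 + 4 \cdot \frac{1833316}{75625} \left(- \frac{1079}{275}\right) = -4491 - \frac{7912591856}{20796875} = - \frac{101311357481}{20796875}$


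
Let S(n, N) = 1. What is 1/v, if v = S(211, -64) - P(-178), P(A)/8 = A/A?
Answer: -⅐ ≈ -0.14286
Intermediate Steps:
P(A) = 8 (P(A) = 8*(A/A) = 8*1 = 8)
v = -7 (v = 1 - 1*8 = 1 - 8 = -7)
1/v = 1/(-7) = -⅐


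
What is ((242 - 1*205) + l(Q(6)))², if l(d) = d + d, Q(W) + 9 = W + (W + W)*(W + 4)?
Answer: 73441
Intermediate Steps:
Q(W) = -9 + W + 2*W*(4 + W) (Q(W) = -9 + (W + (W + W)*(W + 4)) = -9 + (W + (2*W)*(4 + W)) = -9 + (W + 2*W*(4 + W)) = -9 + W + 2*W*(4 + W))
l(d) = 2*d
((242 - 1*205) + l(Q(6)))² = ((242 - 1*205) + 2*(-9 + 2*6² + 9*6))² = ((242 - 205) + 2*(-9 + 2*36 + 54))² = (37 + 2*(-9 + 72 + 54))² = (37 + 2*117)² = (37 + 234)² = 271² = 73441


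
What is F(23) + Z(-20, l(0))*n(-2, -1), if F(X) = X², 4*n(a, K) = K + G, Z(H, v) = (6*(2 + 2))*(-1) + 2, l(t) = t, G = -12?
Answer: 1201/2 ≈ 600.50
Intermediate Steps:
Z(H, v) = -22 (Z(H, v) = (6*4)*(-1) + 2 = 24*(-1) + 2 = -24 + 2 = -22)
n(a, K) = -3 + K/4 (n(a, K) = (K - 12)/4 = (-12 + K)/4 = -3 + K/4)
F(23) + Z(-20, l(0))*n(-2, -1) = 23² - 22*(-3 + (¼)*(-1)) = 529 - 22*(-3 - ¼) = 529 - 22*(-13/4) = 529 + 143/2 = 1201/2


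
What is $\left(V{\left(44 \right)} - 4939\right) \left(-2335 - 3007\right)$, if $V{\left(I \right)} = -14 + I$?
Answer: $26223878$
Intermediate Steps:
$\left(V{\left(44 \right)} - 4939\right) \left(-2335 - 3007\right) = \left(\left(-14 + 44\right) - 4939\right) \left(-2335 - 3007\right) = \left(30 - 4939\right) \left(-5342\right) = \left(-4909\right) \left(-5342\right) = 26223878$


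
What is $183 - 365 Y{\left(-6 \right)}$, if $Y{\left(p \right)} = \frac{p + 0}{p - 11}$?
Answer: $\frac{921}{17} \approx 54.176$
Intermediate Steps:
$Y{\left(p \right)} = \frac{p}{-11 + p}$
$183 - 365 Y{\left(-6 \right)} = 183 - 365 \left(- \frac{6}{-11 - 6}\right) = 183 - 365 \left(- \frac{6}{-17}\right) = 183 - 365 \left(\left(-6\right) \left(- \frac{1}{17}\right)\right) = 183 - \frac{2190}{17} = \frac{921}{17}$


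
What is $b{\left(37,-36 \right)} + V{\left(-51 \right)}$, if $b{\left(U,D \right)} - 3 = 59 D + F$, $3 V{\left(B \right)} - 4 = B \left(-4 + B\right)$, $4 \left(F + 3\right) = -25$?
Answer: $- \frac{14327}{12} \approx -1193.9$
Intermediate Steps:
$F = - \frac{37}{4}$ ($F = -3 + \frac{1}{4} \left(-25\right) = -3 - \frac{25}{4} = - \frac{37}{4} \approx -9.25$)
$V{\left(B \right)} = \frac{4}{3} + \frac{B \left(-4 + B\right)}{3}$
$b{\left(U,D \right)} = - \frac{25}{4} + 59 D$ ($b{\left(U,D \right)} = 3 + \left(59 D - \frac{37}{4}\right) = 3 + \left(- \frac{37}{4} + 59 D\right) = - \frac{25}{4} + 59 D$)
$b{\left(37,-36 \right)} + V{\left(-51 \right)} = \left(- \frac{25}{4} + 59 \left(-36\right)\right) + \left(\frac{4}{3} - -68 + \frac{\left(-51\right)^{2}}{3}\right) = \left(- \frac{25}{4} - 2124\right) + \left(\frac{4}{3} + 68 + \frac{1}{3} \cdot 2601\right) = - \frac{8521}{4} + \left(\frac{4}{3} + 68 + 867\right) = - \frac{8521}{4} + \frac{2809}{3} = - \frac{14327}{12}$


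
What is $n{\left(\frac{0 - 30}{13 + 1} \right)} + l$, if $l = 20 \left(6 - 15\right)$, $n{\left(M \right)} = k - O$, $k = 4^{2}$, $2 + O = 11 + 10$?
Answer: $-183$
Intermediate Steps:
$O = 19$ ($O = -2 + \left(11 + 10\right) = -2 + 21 = 19$)
$k = 16$
$n{\left(M \right)} = -3$ ($n{\left(M \right)} = 16 - 19 = -3$)
$l = -180$ ($l = 20 \left(-9\right) = -180$)
$n{\left(\frac{0 - 30}{13 + 1} \right)} + l = -3 - 180 = -183$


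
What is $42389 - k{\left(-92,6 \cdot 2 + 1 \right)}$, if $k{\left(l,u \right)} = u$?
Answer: $42376$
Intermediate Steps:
$42389 - k{\left(-92,6 \cdot 2 + 1 \right)} = 42389 - \left(6 \cdot 2 + 1\right) = 42389 - \left(12 + 1\right) = 42389 - 13 = 42376$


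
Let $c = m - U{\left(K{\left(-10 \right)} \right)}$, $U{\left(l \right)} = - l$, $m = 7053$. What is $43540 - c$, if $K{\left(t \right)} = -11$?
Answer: $36498$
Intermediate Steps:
$c = 7042$ ($c = 7053 - \left(-1\right) \left(-11\right) = 7053 - 11 = 7042$)
$43540 - c = 43540 - 7042 = 36498$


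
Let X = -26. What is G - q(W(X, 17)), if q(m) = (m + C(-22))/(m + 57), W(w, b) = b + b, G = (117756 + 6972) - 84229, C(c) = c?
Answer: 3685397/91 ≈ 40499.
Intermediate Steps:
G = 40499 (G = 124728 - 84229 = 40499)
W(w, b) = 2*b
q(m) = (-22 + m)/(57 + m) (q(m) = (m - 22)/(m + 57) = (-22 + m)/(57 + m))
G - q(W(X, 17)) = 40499 - (-22 + 2*17)/(57 + 2*17) = 40499 - (-22 + 34)/(57 + 34) = 40499 - 12/91 = 3685397/91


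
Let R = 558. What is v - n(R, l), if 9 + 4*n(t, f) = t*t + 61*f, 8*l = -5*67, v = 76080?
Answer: -35845/32 ≈ -1120.2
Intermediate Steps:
l = -335/8 (l = (-5*67)/8 = (1/8)*(-335) = -335/8 ≈ -41.875)
n(t, f) = -9/4 + t**2/4 + 61*f/4 (n(t, f) = -9/4 + (t*t + 61*f)/4 = -9/4 + (t**2 + 61*f)/4 = -9/4 + (t**2/4 + 61*f/4) = -9/4 + t**2/4 + 61*f/4)
v - n(R, l) = 76080 - (-9/4 + (1/4)*558**2 + (61/4)*(-335/8)) = 76080 - (-9/4 + (1/4)*311364 - 20435/32) = 76080 - (-9/4 + 77841 - 20435/32) = 76080 - 1*2470405/32 = 76080 - 2470405/32 = -35845/32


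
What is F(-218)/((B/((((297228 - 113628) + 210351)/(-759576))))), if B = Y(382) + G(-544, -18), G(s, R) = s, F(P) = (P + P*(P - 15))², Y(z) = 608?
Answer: -1312109089957/63298 ≈ -2.0729e+7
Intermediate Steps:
F(P) = (P + P*(-15 + P))²
B = 64 (B = 608 - 544 = 64)
F(-218)/((B/((((297228 - 113628) + 210351)/(-759576))))) = ((-218)²*(-14 - 218)²)/((64/((((297228 - 113628) + 210351)/(-759576))))) = (47524*(-232)²)/((64/(((183600 + 210351)*(-1/759576))))) = (47524*53824)/((64/((393951*(-1/759576))))) = 2557931776/((64/(-131317/253192))) = 2557931776/((64*(-253192/131317))) = 2557931776/(-16204288/131317) = 2557931776*(-131317/16204288) = -1312109089957/63298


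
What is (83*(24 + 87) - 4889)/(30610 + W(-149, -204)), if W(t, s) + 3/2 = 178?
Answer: 8648/61573 ≈ 0.14045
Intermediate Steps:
W(t, s) = 353/2 (W(t, s) = -3/2 + 178 = 353/2)
(83*(24 + 87) - 4889)/(30610 + W(-149, -204)) = (83*(24 + 87) - 4889)/(30610 + 353/2) = (83*111 - 4889)/(61573/2) = (9213 - 4889)*(2/61573) = 4324*(2/61573) = 8648/61573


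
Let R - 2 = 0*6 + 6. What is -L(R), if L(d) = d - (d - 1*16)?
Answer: -16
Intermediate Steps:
R = 8 (R = 2 + (0*6 + 6) = 2 + (0 + 6) = 2 + 6 = 8)
L(d) = 16 (L(d) = d - (d - 16) = d - (-16 + d) = d + (16 - d) = 16)
-L(R) = -1*16 = -16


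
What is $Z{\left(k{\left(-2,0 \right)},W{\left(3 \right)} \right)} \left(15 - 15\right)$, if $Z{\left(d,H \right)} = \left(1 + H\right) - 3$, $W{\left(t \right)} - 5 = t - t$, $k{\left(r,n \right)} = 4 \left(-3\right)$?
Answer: $0$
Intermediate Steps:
$k{\left(r,n \right)} = -12$
$W{\left(t \right)} = 5$ ($W{\left(t \right)} = 5 + \left(t - t\right) = 5 + 0 = 5$)
$Z{\left(d,H \right)} = -2 + H$
$Z{\left(k{\left(-2,0 \right)},W{\left(3 \right)} \right)} \left(15 - 15\right) = \left(-2 + 5\right) \left(15 - 15\right) = 3 \cdot 0 = 0$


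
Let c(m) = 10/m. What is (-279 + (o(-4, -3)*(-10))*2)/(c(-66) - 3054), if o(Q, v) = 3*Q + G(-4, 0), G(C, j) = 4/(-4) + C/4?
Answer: -33/100787 ≈ -0.00032742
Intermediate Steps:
G(C, j) = -1 + C/4 (G(C, j) = 4*(-¼) + C*(¼) = -1 + C/4)
o(Q, v) = -2 + 3*Q (o(Q, v) = 3*Q + (-1 + (¼)*(-4)) = 3*Q + (-1 - 1) = 3*Q - 2 = -2 + 3*Q)
(-279 + (o(-4, -3)*(-10))*2)/(c(-66) - 3054) = (-279 + ((-2 + 3*(-4))*(-10))*2)/(10/(-66) - 3054) = (-279 + ((-2 - 12)*(-10))*2)/(10*(-1/66) - 3054) = (-279 - 14*(-10)*2)/(-5/33 - 3054) = (-279 + 140*2)/(-100787/33) = (-279 + 280)*(-33/100787) = 1*(-33/100787) = -33/100787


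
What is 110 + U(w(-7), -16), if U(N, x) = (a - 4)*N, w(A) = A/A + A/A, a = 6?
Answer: 114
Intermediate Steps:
w(A) = 2 (w(A) = 1 + 1 = 2)
U(N, x) = 2*N (U(N, x) = (6 - 4)*N = 2*N)
110 + U(w(-7), -16) = 110 + 2*2 = 110 + 4 = 114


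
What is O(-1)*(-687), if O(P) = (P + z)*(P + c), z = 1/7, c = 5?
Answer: 16488/7 ≈ 2355.4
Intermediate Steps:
z = 1/7 ≈ 0.14286
O(P) = (5 + P)*(1/7 + P) (O(P) = (P + 1/7)*(P + 5) = (1/7 + P)*(5 + P) = (5 + P)*(1/7 + P))
O(-1)*(-687) = (5/7 + (-1)**2 + (36/7)*(-1))*(-687) = (5/7 + 1 - 36/7)*(-687) = -24/7*(-687) = 16488/7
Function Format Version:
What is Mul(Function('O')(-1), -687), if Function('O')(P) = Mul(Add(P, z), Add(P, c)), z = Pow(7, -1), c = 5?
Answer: Rational(16488, 7) ≈ 2355.4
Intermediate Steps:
z = Rational(1, 7) ≈ 0.14286
Function('O')(P) = Mul(Add(5, P), Add(Rational(1, 7), P)) (Function('O')(P) = Mul(Add(P, Rational(1, 7)), Add(P, 5)) = Mul(Add(Rational(1, 7), P), Add(5, P)) = Mul(Add(5, P), Add(Rational(1, 7), P)))
Mul(Function('O')(-1), -687) = Mul(Add(Rational(5, 7), Pow(-1, 2), Mul(Rational(36, 7), -1)), -687) = Mul(Add(Rational(5, 7), 1, Rational(-36, 7)), -687) = Mul(Rational(-24, 7), -687) = Rational(16488, 7)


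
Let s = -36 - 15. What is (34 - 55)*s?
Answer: 1071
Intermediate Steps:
s = -51
(34 - 55)*s = (34 - 55)*(-51) = -21*(-51) = 1071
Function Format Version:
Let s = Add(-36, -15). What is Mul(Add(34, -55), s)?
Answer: 1071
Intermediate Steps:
s = -51
Mul(Add(34, -55), s) = Mul(Add(34, -55), -51) = Mul(-21, -51) = 1071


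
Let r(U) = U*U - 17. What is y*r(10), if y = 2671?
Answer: 221693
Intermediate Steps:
r(U) = -17 + U**2 (r(U) = U**2 - 17 = -17 + U**2)
y*r(10) = 2671*(-17 + 10**2) = 2671*(-17 + 100) = 2671*83 = 221693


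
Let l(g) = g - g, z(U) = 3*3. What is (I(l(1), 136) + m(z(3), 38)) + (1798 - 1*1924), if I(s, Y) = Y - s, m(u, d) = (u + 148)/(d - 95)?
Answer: 413/57 ≈ 7.2456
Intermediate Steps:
z(U) = 9
m(u, d) = (148 + u)/(-95 + d)
l(g) = 0
(I(l(1), 136) + m(z(3), 38)) + (1798 - 1*1924) = ((136 - 1*0) + (148 + 9)/(-95 + 38)) + (1798 - 1*1924) = ((136 + 0) + 157/(-57)) + (1798 - 1924) = (136 - 1/57*157) - 126 = (136 - 157/57) - 126 = 7595/57 - 126 = 413/57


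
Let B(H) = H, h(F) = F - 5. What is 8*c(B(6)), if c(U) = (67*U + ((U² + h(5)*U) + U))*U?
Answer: 21312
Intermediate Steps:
h(F) = -5 + F
c(U) = U*(U² + 68*U) (c(U) = (67*U + ((U² + (-5 + 5)*U) + U))*U = (67*U + ((U² + 0*U) + U))*U = (67*U + ((U² + 0) + U))*U = (67*U + (U² + U))*U = (67*U + (U + U²))*U = (U² + 68*U)*U = U*(U² + 68*U))
8*c(B(6)) = 8*(6²*(68 + 6)) = 8*(36*74) = 8*2664 = 21312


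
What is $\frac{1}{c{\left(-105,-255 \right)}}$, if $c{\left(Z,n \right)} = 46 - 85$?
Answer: $- \frac{1}{39} \approx -0.025641$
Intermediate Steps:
$c{\left(Z,n \right)} = -39$ ($c{\left(Z,n \right)} = 46 - 85 = -39$)
$\frac{1}{c{\left(-105,-255 \right)}} = \frac{1}{-39} = - \frac{1}{39}$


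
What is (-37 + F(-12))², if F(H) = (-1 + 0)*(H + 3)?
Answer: 784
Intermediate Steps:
F(H) = -3 - H (F(H) = -(3 + H) = -3 - H)
(-37 + F(-12))² = (-37 + (-3 - 1*(-12)))² = (-37 + (-3 + 12))² = (-37 + 9)² = (-28)² = 784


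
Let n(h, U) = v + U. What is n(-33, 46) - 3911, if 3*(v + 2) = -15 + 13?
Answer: -11603/3 ≈ -3867.7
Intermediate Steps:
v = -8/3 (v = -2 + (-15 + 13)/3 = -2 + (⅓)*(-2) = -2 - ⅔ = -8/3 ≈ -2.6667)
n(h, U) = -8/3 + U
n(-33, 46) - 3911 = (-8/3 + 46) - 3911 = 130/3 - 3911 = -11603/3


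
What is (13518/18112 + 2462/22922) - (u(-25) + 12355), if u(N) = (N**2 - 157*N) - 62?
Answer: -1748060101053/103790816 ≈ -16842.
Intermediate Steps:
u(N) = -62 + N**2 - 157*N
(13518/18112 + 2462/22922) - (u(-25) + 12355) = (13518/18112 + 2462/22922) - ((-62 + (-25)**2 - 157*(-25)) + 12355) = (13518*(1/18112) + 2462*(1/22922)) - ((-62 + 625 + 3925) + 12355) = (6759/9056 + 1231/11461) - (4488 + 12355) = 88612835/103790816 - 1*16843 = 88612835/103790816 - 16843 = -1748060101053/103790816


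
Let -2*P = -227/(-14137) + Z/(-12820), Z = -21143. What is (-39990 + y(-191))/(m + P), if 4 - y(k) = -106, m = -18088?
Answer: 14455410478400/6556707644571 ≈ 2.2047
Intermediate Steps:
y(k) = 110 (y(k) = 4 - 1*(-106) = 4 + 106 = 110)
P = -301808731/362472680 (P = -(-227/(-14137) - 21143/(-12820))/2 = -(-227*(-1/14137) - 21143*(-1/12820))/2 = -(227/14137 + 21143/12820)/2 = -½*301808731/181236340 = -301808731/362472680 ≈ -0.83264)
(-39990 + y(-191))/(m + P) = (-39990 + 110)/(-18088 - 301808731/362472680) = -39880/(-6556707644571/362472680) = -39880*(-362472680/6556707644571) = 14455410478400/6556707644571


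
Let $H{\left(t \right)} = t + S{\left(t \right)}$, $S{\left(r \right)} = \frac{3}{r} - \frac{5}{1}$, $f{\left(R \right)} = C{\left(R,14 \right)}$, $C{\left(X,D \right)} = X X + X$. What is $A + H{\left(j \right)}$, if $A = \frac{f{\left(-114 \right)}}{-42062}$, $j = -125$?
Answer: $- \frac{342621968}{2628875} \approx -130.33$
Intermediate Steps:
$C{\left(X,D \right)} = X + X^{2}$ ($C{\left(X,D \right)} = X^{2} + X = X + X^{2}$)
$f{\left(R \right)} = R \left(1 + R\right)$
$S{\left(r \right)} = -5 + \frac{3}{r}$ ($S{\left(r \right)} = \frac{3}{r} - 5 = -5 + \frac{3}{r}$)
$A = - \frac{6441}{21031}$ ($A = \frac{\left(-114\right) \left(1 - 114\right)}{-42062} = \left(-114\right) \left(-113\right) \left(- \frac{1}{42062}\right) = 12882 \left(- \frac{1}{42062}\right) = - \frac{6441}{21031} \approx -0.30626$)
$H{\left(t \right)} = -5 + t + \frac{3}{t}$ ($H{\left(t \right)} = t - \left(5 - \frac{3}{t}\right) = -5 + t + \frac{3}{t}$)
$A + H{\left(j \right)} = - \frac{6441}{21031} - \left(130 + \frac{3}{125}\right) = - \frac{6441}{21031} - \frac{16253}{125} = - \frac{342621968}{2628875}$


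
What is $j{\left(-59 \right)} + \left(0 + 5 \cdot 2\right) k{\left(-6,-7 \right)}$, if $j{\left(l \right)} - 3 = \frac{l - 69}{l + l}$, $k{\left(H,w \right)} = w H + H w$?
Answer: $\frac{49801}{59} \approx 844.08$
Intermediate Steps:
$k{\left(H,w \right)} = 2 H w$ ($k{\left(H,w \right)} = H w + H w = 2 H w$)
$j{\left(l \right)} = 3 + \frac{-69 + l}{2 l}$ ($j{\left(l \right)} = 3 + \frac{l - 69}{l + l} = 3 + \frac{-69 + l}{2 l}$)
$j{\left(-59 \right)} + \left(0 + 5 \cdot 2\right) k{\left(-6,-7 \right)} = \frac{-69 + 7 \left(-59\right)}{2 \left(-59\right)} + \left(0 + 5 \cdot 2\right) 2 \left(-6\right) \left(-7\right) = \frac{1}{2} \left(- \frac{1}{59}\right) \left(-69 - 413\right) + \left(0 + 10\right) 84 = \frac{1}{2} \left(- \frac{1}{59}\right) \left(-482\right) + 10 \cdot 84 = \frac{241}{59} + 840 = \frac{49801}{59}$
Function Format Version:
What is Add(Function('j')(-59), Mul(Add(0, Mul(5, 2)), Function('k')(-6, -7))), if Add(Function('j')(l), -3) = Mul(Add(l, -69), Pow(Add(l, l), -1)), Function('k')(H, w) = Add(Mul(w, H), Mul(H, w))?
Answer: Rational(49801, 59) ≈ 844.08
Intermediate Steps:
Function('k')(H, w) = Mul(2, H, w) (Function('k')(H, w) = Add(Mul(H, w), Mul(H, w)) = Mul(2, H, w))
Function('j')(l) = Add(3, Mul(Rational(1, 2), Pow(l, -1), Add(-69, l))) (Function('j')(l) = Add(3, Mul(Add(l, -69), Pow(Add(l, l), -1))) = Add(3, Mul(Add(-69, l), Pow(Mul(2, l), -1))) = Add(3, Mul(Add(-69, l), Mul(Rational(1, 2), Pow(l, -1)))) = Add(3, Mul(Rational(1, 2), Pow(l, -1), Add(-69, l))))
Add(Function('j')(-59), Mul(Add(0, Mul(5, 2)), Function('k')(-6, -7))) = Add(Mul(Rational(1, 2), Pow(-59, -1), Add(-69, Mul(7, -59))), Mul(Add(0, Mul(5, 2)), Mul(2, -6, -7))) = Add(Mul(Rational(1, 2), Rational(-1, 59), Add(-69, -413)), Mul(Add(0, 10), 84)) = Add(Mul(Rational(1, 2), Rational(-1, 59), -482), Mul(10, 84)) = Add(Rational(241, 59), 840) = Rational(49801, 59)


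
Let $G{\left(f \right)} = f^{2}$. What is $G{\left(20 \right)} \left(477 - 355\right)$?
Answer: $48800$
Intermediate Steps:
$G{\left(20 \right)} \left(477 - 355\right) = 20^{2} \left(477 - 355\right) = 400 \cdot 122 = 48800$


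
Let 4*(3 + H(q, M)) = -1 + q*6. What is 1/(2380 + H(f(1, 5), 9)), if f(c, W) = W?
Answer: 4/9537 ≈ 0.00041942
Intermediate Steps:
H(q, M) = -13/4 + 3*q/2 (H(q, M) = -3 + (-1 + q*6)/4 = -3 + (-1 + 6*q)/4 = -3 + (-¼ + 3*q/2) = -13/4 + 3*q/2)
1/(2380 + H(f(1, 5), 9)) = 1/(2380 + (-13/4 + (3/2)*5)) = 1/(2380 + (-13/4 + 15/2)) = 1/(2380 + 17/4) = 1/(9537/4) = 4/9537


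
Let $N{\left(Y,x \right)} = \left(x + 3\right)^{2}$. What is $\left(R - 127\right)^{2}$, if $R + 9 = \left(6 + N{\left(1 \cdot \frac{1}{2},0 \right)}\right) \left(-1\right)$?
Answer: $22801$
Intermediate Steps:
$N{\left(Y,x \right)} = \left(3 + x\right)^{2}$
$R = -24$ ($R = -9 + \left(6 + \left(3 + 0\right)^{2}\right) \left(-1\right) = -9 + \left(6 + 3^{2}\right) \left(-1\right) = -9 + \left(6 + 9\right) \left(-1\right) = -9 + 15 \left(-1\right) = -9 - 15 = -24$)
$\left(R - 127\right)^{2} = \left(-24 - 127\right)^{2} = \left(-151\right)^{2} = 22801$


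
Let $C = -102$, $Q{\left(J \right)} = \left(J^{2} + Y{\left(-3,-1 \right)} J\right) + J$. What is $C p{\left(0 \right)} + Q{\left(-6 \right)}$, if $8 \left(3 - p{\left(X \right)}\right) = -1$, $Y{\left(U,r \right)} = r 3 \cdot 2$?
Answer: $- \frac{1011}{4} \approx -252.75$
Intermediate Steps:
$Y{\left(U,r \right)} = 6 r$ ($Y{\left(U,r \right)} = 3 r 2 = 6 r$)
$p{\left(X \right)} = \frac{25}{8}$ ($p{\left(X \right)} = 3 - - \frac{1}{8} = 3 + \frac{1}{8} = \frac{25}{8}$)
$Q{\left(J \right)} = J^{2} - 5 J$ ($Q{\left(J \right)} = \left(J^{2} + 6 \left(-1\right) J\right) + J = \left(J^{2} - 6 J\right) + J = J^{2} - 5 J$)
$C p{\left(0 \right)} + Q{\left(-6 \right)} = \left(-102\right) \frac{25}{8} - 6 \left(-5 - 6\right) = - \frac{1275}{4} - -66 = - \frac{1275}{4} + 66 = - \frac{1011}{4}$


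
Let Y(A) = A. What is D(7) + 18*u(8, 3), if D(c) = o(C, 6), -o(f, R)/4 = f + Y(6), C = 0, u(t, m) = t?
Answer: 120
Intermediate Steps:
o(f, R) = -24 - 4*f (o(f, R) = -4*(f + 6) = -4*(6 + f) = -24 - 4*f)
D(c) = -24 (D(c) = -24 - 4*0 = -24 + 0 = -24)
D(7) + 18*u(8, 3) = -24 + 18*8 = -24 + 144 = 120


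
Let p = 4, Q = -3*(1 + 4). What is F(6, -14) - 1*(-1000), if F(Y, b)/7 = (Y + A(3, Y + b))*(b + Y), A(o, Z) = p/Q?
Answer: 10184/15 ≈ 678.93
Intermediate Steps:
Q = -15 (Q = -3*5 = -15)
A(o, Z) = -4/15 (A(o, Z) = 4/(-15) = 4*(-1/15) = -4/15)
F(Y, b) = 7*(-4/15 + Y)*(Y + b) (F(Y, b) = 7*((Y - 4/15)*(b + Y)) = 7*((-4/15 + Y)*(Y + b)) = 7*(-4/15 + Y)*(Y + b))
F(6, -14) - 1*(-1000) = (7*6² - 28/15*6 - 28/15*(-14) + 7*6*(-14)) - 1*(-1000) = (7*36 - 56/5 + 392/15 - 588) + 1000 = (252 - 56/5 + 392/15 - 588) + 1000 = -4816/15 + 1000 = 10184/15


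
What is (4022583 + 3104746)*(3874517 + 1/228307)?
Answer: 6304688073442484880/228307 ≈ 2.7615e+13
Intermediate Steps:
(4022583 + 3104746)*(3874517 + 1/228307) = 7127329*(3874517 + 1/228307) = 7127329*(884579352720/228307) = 6304688073442484880/228307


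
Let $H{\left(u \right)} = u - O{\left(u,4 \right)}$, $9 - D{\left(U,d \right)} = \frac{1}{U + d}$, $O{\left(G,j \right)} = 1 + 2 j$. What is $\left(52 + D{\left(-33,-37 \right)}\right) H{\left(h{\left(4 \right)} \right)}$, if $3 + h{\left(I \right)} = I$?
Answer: $- \frac{17084}{35} \approx -488.11$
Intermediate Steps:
$D{\left(U,d \right)} = 9 - \frac{1}{U + d}$
$h{\left(I \right)} = -3 + I$
$H{\left(u \right)} = -9 + u$ ($H{\left(u \right)} = u - \left(1 + 2 \cdot 4\right) = u - \left(1 + 8\right) = u - 9 = -9 + u$)
$\left(52 + D{\left(-33,-37 \right)}\right) H{\left(h{\left(4 \right)} \right)} = \left(52 + \frac{-1 + 9 \left(-33\right) + 9 \left(-37\right)}{-33 - 37}\right) \left(-9 + \left(-3 + 4\right)\right) = \left(52 + \frac{-1 - 297 - 333}{-70}\right) \left(-9 + 1\right) = \left(52 - - \frac{631}{70}\right) \left(-8\right) = \left(52 + \frac{631}{70}\right) \left(-8\right) = \frac{4271}{70} \left(-8\right) = - \frac{17084}{35}$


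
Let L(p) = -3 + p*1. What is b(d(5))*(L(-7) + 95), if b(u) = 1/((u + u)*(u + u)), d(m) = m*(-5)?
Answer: 17/500 ≈ 0.034000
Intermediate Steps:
d(m) = -5*m
L(p) = -3 + p
b(u) = 1/(4*u**2) (b(u) = 1/((2*u)*(2*u)) = 1/(4*u**2))
b(d(5))*(L(-7) + 95) = (1/(4*(-5*5)**2))*((-3 - 7) + 95) = ((1/4)/(-25)**2)*(-10 + 95) = ((1/4)*(1/625))*85 = (1/2500)*85 = 17/500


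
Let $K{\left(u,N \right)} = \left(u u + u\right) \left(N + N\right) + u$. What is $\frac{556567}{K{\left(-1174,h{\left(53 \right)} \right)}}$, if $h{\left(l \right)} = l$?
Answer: $\frac{556567}{145971638} \approx 0.0038128$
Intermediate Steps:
$K{\left(u,N \right)} = u + 2 N \left(u + u^{2}\right)$ ($K{\left(u,N \right)} = \left(u^{2} + u\right) 2 N + u = \left(u + u^{2}\right) 2 N + u = 2 N \left(u + u^{2}\right) + u = u + 2 N \left(u + u^{2}\right)$)
$\frac{556567}{K{\left(-1174,h{\left(53 \right)} \right)}} = \frac{556567}{\left(-1174\right) \left(1 + 2 \cdot 53 + 2 \cdot 53 \left(-1174\right)\right)} = \frac{556567}{\left(-1174\right) \left(1 + 106 - 124444\right)} = \frac{556567}{\left(-1174\right) \left(-124337\right)} = \frac{556567}{145971638}$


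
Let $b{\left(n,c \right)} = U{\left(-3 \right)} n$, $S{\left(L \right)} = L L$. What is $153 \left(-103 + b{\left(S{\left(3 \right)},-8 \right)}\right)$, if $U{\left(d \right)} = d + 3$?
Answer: $-15759$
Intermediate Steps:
$U{\left(d \right)} = 3 + d$
$S{\left(L \right)} = L^{2}$
$b{\left(n,c \right)} = 0$ ($b{\left(n,c \right)} = \left(3 - 3\right) n = 0 n = 0$)
$153 \left(-103 + b{\left(S{\left(3 \right)},-8 \right)}\right) = 153 \left(-103 + 0\right) = 153 \left(-103\right) = -15759$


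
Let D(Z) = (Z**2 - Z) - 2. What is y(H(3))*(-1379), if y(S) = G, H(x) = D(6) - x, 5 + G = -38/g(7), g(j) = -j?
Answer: -591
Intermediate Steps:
D(Z) = -2 + Z**2 - Z
G = 3/7 (G = -5 - 38/((-1*7)) = -5 - 38/(-7) = -5 - 38*(-1/7) = -5 + 38/7 = 3/7 ≈ 0.42857)
H(x) = 28 - x (H(x) = (-2 + 6**2 - 1*6) - x = (-2 + 36 - 6) - x = 28 - x)
y(S) = 3/7
y(H(3))*(-1379) = (3/7)*(-1379) = -591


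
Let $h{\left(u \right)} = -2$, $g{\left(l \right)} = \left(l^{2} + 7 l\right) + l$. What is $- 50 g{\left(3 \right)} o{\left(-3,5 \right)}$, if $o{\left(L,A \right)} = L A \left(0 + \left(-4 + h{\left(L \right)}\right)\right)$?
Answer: $-148500$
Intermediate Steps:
$g{\left(l \right)} = l^{2} + 8 l$
$o{\left(L,A \right)} = - 6 A L$ ($o{\left(L,A \right)} = L A \left(0 - 6\right) = A L \left(0 - 6\right) = A L \left(-6\right) = - 6 A L$)
$- 50 g{\left(3 \right)} o{\left(-3,5 \right)} = - 50 \cdot 3 \left(8 + 3\right) \left(\left(-6\right) 5 \left(-3\right)\right) = - 50 \cdot 3 \cdot 11 \cdot 90 = \left(-50\right) 33 \cdot 90 = \left(-1650\right) 90 = -148500$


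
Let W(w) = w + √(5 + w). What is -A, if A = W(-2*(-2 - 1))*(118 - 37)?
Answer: -486 - 81*√11 ≈ -754.65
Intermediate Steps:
A = 486 + 81*√11 (A = (-2*(-2 - 1) + √(5 - 2*(-2 - 1)))*(118 - 37) = (-2*(-3) + √(5 - 2*(-3)))*81 = (6 + √(5 + 6))*81 = (6 + √11)*81 = 486 + 81*√11 ≈ 754.65)
-A = -(486 + 81*√11) = -486 - 81*√11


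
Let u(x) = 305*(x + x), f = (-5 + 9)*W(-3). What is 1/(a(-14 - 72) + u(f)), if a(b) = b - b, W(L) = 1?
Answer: 1/2440 ≈ 0.00040984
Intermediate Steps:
a(b) = 0
f = 4 (f = (-5 + 9)*1 = 4*1 = 4)
u(x) = 610*x (u(x) = 305*(2*x) = 610*x)
1/(a(-14 - 72) + u(f)) = 1/(0 + 610*4) = 1/(0 + 2440) = 1/2440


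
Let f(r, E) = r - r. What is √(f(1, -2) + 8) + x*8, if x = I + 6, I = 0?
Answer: 48 + 2*√2 ≈ 50.828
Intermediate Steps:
x = 6 (x = 0 + 6 = 6)
f(r, E) = 0
√(f(1, -2) + 8) + x*8 = √(0 + 8) + 6*8 = √8 + 48 = 2*√2 + 48 = 48 + 2*√2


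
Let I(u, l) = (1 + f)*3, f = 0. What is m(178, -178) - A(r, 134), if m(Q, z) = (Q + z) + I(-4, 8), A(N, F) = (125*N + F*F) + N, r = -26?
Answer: -14677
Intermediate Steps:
A(N, F) = F**2 + 126*N (A(N, F) = (125*N + F**2) + N = (F**2 + 125*N) + N = F**2 + 126*N)
I(u, l) = 3 (I(u, l) = (1 + 0)*3 = 1*3 = 3)
m(Q, z) = 3 + Q + z (m(Q, z) = (Q + z) + 3 = 3 + Q + z)
m(178, -178) - A(r, 134) = (3 + 178 - 178) - (134**2 + 126*(-26)) = 3 - (17956 - 3276) = 3 - 1*14680 = 3 - 14680 = -14677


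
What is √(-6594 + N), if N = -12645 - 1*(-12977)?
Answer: I*√6262 ≈ 79.133*I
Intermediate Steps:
N = 332 (N = -12645 + 12977 = 332)
√(-6594 + N) = √(-6594 + 332) = √(-6262) = I*√6262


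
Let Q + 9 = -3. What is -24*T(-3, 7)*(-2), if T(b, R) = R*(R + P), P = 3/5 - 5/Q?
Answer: 13468/5 ≈ 2693.6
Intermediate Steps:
Q = -12 (Q = -9 - 3 = -12)
P = 61/60 (P = 3/5 - 5/(-12) = 3*(1/5) - 5*(-1/12) = 3/5 + 5/12 = 61/60 ≈ 1.0167)
T(b, R) = R*(61/60 + R) (T(b, R) = R*(R + 61/60) = R*(61/60 + R))
-24*T(-3, 7)*(-2) = -2*7*(61 + 60*7)/5*(-2) = -2*7*(61 + 420)/5*(-2) = -2*7*481/5*(-2) = -24*3367/60*(-2) = -6734/5*(-2) = 13468/5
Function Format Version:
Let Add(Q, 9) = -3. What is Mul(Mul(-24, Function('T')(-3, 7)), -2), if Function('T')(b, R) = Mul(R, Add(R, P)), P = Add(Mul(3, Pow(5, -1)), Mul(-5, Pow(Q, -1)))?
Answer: Rational(13468, 5) ≈ 2693.6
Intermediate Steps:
Q = -12 (Q = Add(-9, -3) = -12)
P = Rational(61, 60) (P = Add(Mul(3, Pow(5, -1)), Mul(-5, Pow(-12, -1))) = Add(Mul(3, Rational(1, 5)), Mul(-5, Rational(-1, 12))) = Add(Rational(3, 5), Rational(5, 12)) = Rational(61, 60) ≈ 1.0167)
Function('T')(b, R) = Mul(R, Add(Rational(61, 60), R)) (Function('T')(b, R) = Mul(R, Add(R, Rational(61, 60))) = Mul(R, Add(Rational(61, 60), R)))
Mul(Mul(-24, Function('T')(-3, 7)), -2) = Mul(Mul(-24, Mul(Rational(1, 60), 7, Add(61, Mul(60, 7)))), -2) = Mul(Mul(-24, Mul(Rational(1, 60), 7, Add(61, 420))), -2) = Mul(Mul(-24, Mul(Rational(1, 60), 7, 481)), -2) = Mul(Mul(-24, Rational(3367, 60)), -2) = Mul(Rational(-6734, 5), -2) = Rational(13468, 5)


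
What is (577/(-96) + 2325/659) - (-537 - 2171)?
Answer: 171161869/63264 ≈ 2705.5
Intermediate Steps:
(577/(-96) + 2325/659) - (-537 - 2171) = (577*(-1/96) + 2325*(1/659)) - 1*(-2708) = (-577/96 + 2325/659) + 2708 = -157043/63264 + 2708 = 171161869/63264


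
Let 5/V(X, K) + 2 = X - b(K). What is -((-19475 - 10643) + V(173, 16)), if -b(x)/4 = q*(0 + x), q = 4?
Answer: 12860381/427 ≈ 30118.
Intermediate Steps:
b(x) = -16*x (b(x) = -16*(0 + x) = -16*x)
V(X, K) = 5/(-2 + X + 16*K) (V(X, K) = 5/(-2 + (X - (-16)*K)) = 5/(-2 + (X + 16*K)) = 5/(-2 + X + 16*K))
-((-19475 - 10643) + V(173, 16)) = -((-19475 - 10643) + 5/(-2 + 173 + 16*16)) = -(-30118 + 5/(-2 + 173 + 256)) = -(-30118 + 5/427) = -1*(-12860381/427) = 12860381/427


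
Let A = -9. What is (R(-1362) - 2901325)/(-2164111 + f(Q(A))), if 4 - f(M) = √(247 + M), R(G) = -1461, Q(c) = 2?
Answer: 1046989917017/780559851200 - 1451393*√249/2341679553600 ≈ 1.3413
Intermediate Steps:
f(M) = 4 - √(247 + M)
(R(-1362) - 2901325)/(-2164111 + f(Q(A))) = (-1461 - 2901325)/(-2164111 + (4 - √(247 + 2))) = -2902786/(-2164111 + (4 - √249)) = -2902786/(-2164107 - √249)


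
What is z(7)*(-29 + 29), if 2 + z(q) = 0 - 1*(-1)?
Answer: 0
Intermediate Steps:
z(q) = -1 (z(q) = -2 + (0 - 1*(-1)) = -2 + (0 + 1) = -2 + 1 = -1)
z(7)*(-29 + 29) = -(-29 + 29) = -1*0 = 0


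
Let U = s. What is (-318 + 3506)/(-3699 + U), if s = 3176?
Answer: -3188/523 ≈ -6.0956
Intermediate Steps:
U = 3176
(-318 + 3506)/(-3699 + U) = (-318 + 3506)/(-3699 + 3176) = 3188/(-523) = 3188*(-1/523) = -3188/523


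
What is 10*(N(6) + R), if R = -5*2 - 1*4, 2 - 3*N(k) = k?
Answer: -460/3 ≈ -153.33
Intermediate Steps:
N(k) = ⅔ - k/3
R = -14 (R = -10 - 4 = -14)
10*(N(6) + R) = 10*((⅔ - ⅓*6) - 14) = 10*((⅔ - 2) - 14) = 10*(-4/3 - 14) = 10*(-46/3) = -460/3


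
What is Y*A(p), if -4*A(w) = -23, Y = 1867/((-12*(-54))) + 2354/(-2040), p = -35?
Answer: 2188151/220320 ≈ 9.9317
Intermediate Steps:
Y = 95137/55080 (Y = 1867/648 + 2354*(-1/2040) = 1867*(1/648) - 1177/1020 = 1867/648 - 1177/1020 = 95137/55080 ≈ 1.7273)
A(w) = 23/4 (A(w) = -¼*(-23) = 23/4)
Y*A(p) = (95137/55080)*(23/4) = 2188151/220320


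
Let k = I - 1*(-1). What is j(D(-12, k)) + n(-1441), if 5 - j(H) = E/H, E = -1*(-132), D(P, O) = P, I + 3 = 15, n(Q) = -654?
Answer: -638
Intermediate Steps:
I = 12 (I = -3 + 15 = 12)
k = 13 (k = 12 - 1*(-1) = 12 + 1 = 13)
E = 132
j(H) = 5 - 132/H
j(D(-12, k)) + n(-1441) = (5 - 132/(-12)) - 654 = (5 - 132*(-1/12)) - 654 = (5 + 11) - 654 = 16 - 654 = -638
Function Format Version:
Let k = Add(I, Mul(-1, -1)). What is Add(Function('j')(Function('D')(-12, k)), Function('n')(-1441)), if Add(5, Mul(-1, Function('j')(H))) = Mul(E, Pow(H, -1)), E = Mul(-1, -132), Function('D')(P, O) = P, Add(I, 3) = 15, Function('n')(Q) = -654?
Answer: -638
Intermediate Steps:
I = 12 (I = Add(-3, 15) = 12)
k = 13 (k = Add(12, Mul(-1, -1)) = Add(12, 1) = 13)
E = 132
Function('j')(H) = Add(5, Mul(-132, Pow(H, -1))) (Function('j')(H) = Add(5, Mul(-1, Mul(132, Pow(H, -1)))) = Add(5, Mul(-132, Pow(H, -1))))
Add(Function('j')(Function('D')(-12, k)), Function('n')(-1441)) = Add(Add(5, Mul(-132, Pow(-12, -1))), -654) = Add(Add(5, Mul(-132, Rational(-1, 12))), -654) = Add(Add(5, 11), -654) = Add(16, -654) = -638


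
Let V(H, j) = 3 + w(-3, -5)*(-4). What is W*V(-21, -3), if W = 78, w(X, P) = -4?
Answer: 1482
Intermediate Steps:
V(H, j) = 19 (V(H, j) = 3 - 4*(-4) = 3 + 16 = 19)
W*V(-21, -3) = 78*19 = 1482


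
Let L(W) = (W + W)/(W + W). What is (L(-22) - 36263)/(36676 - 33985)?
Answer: -36262/2691 ≈ -13.475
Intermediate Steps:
L(W) = 1 (L(W) = (2*W)/((2*W)) = (2*W)*(1/(2*W)) = 1)
(L(-22) - 36263)/(36676 - 33985) = (1 - 36263)/(36676 - 33985) = -36262/2691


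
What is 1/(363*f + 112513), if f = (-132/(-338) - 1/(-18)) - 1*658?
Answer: -1014/127945577 ≈ -7.9252e-6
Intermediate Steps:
f = -2000279/3042 (f = (-132*(-1/338) - 1*(-1/18)) - 658 = (66/169 + 1/18) - 658 = 1357/3042 - 658 = -2000279/3042 ≈ -657.55)
1/(363*f + 112513) = 1/(363*(-2000279/3042) + 112513) = 1/(-242033759/1014 + 112513) = 1/(-127945577/1014) = -1014/127945577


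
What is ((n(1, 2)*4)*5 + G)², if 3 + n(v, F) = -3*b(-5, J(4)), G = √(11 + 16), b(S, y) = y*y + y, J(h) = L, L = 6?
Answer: 6656427 - 15480*√3 ≈ 6.6296e+6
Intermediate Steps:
J(h) = 6
b(S, y) = y + y² (b(S, y) = y² + y = y + y²)
G = 3*√3 (G = √27 = 3*√3 ≈ 5.1962)
n(v, F) = -129 (n(v, F) = -3 - 18*(1 + 6) = -3 - 18*7 = -3 - 3*42 = -3 - 126 = -129)
((n(1, 2)*4)*5 + G)² = (-129*4*5 + 3*√3)² = (-516*5 + 3*√3)² = (-2580 + 3*√3)²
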